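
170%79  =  12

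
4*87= 348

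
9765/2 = 4882 + 1/2  =  4882.50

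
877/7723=877/7723 = 0.11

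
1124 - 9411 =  - 8287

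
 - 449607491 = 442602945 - 892210436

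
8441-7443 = 998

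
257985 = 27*9555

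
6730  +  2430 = 9160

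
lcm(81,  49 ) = 3969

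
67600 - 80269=-12669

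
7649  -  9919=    - 2270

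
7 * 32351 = 226457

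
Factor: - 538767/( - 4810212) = 2^ ( - 2)*3^( - 1) * 11^( - 1)*4049^(  -  1) * 59863^1 = 59863/534468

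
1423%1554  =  1423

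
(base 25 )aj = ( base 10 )269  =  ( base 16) 10D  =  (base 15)12e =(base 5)2034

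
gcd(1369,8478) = 1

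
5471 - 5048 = 423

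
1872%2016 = 1872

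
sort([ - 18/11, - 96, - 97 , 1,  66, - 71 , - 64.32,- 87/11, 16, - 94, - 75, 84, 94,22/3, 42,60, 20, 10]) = [ - 97, - 96,-94, - 75, -71,-64.32,  -  87/11, - 18/11,1,22/3,10,16, 20,42 , 60,66, 84,94 ]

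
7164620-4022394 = 3142226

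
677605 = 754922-77317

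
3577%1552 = 473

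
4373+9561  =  13934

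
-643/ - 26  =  643/26 =24.73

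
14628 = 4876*3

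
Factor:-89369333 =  - 71^1*1258723^1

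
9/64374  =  3/21458= 0.00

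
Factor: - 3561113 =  - 19^1*23^1 * 29^1*281^1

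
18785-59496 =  - 40711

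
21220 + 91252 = 112472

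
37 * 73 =2701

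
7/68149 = 7/68149 = 0.00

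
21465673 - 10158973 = 11306700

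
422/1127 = 422/1127 = 0.37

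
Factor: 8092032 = 2^7*3^1*13^1*1621^1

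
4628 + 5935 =10563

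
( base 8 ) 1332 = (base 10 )730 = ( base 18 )24A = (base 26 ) 122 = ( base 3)1000001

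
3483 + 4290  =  7773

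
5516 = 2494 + 3022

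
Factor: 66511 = 227^1 * 293^1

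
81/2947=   81/2947  =  0.03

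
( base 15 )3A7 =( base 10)832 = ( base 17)2EG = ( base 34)OG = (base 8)1500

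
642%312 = 18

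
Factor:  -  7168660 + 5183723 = - 1984937 = - 17^1*59^1*1979^1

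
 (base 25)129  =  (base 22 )192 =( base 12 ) 490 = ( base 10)684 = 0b1010101100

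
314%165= 149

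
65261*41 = 2675701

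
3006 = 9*334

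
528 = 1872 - 1344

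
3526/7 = 3526/7 = 503.71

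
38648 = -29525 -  - 68173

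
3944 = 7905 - 3961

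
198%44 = 22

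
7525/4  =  1881+1/4  =  1881.25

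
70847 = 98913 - 28066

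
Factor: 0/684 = 0 =0^1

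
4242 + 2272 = 6514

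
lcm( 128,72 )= 1152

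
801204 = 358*2238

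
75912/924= 6326/77 = 82.16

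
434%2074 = 434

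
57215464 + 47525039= 104740503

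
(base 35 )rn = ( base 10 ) 968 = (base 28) 16g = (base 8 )1710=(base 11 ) 800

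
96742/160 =48371/80 = 604.64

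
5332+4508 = 9840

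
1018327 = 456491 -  - 561836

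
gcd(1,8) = 1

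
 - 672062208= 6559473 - 678621681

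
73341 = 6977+66364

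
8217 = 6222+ 1995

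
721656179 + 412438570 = 1134094749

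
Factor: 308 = 2^2*7^1*11^1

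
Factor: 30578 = 2^1*15289^1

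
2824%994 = 836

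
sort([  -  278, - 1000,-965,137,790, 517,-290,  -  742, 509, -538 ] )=[ - 1000, - 965, - 742, - 538  , - 290, - 278 , 137,509,517,790]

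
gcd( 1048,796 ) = 4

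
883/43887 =883/43887= 0.02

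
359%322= 37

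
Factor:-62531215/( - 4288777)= 5^1*17^ (-1)*43^( - 1)*311^1  *  5867^(-1 )*40213^1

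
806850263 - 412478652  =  394371611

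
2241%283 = 260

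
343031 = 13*26387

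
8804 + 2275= 11079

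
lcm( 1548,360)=15480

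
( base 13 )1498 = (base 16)BB6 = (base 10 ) 2998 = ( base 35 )2fn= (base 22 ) 646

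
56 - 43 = 13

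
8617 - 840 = 7777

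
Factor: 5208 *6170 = 2^4*3^1*5^1*7^1*31^1 * 617^1 = 32133360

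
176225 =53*3325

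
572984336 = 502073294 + 70911042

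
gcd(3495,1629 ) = 3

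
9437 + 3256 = 12693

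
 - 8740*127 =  - 1109980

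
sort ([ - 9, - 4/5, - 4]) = [ - 9, - 4,  -  4/5]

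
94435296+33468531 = 127903827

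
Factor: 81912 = 2^3*3^1*3413^1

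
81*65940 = 5341140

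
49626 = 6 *8271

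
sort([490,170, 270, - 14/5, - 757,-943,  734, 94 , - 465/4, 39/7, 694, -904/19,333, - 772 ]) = [ - 943, - 772, - 757 , - 465/4,-904/19, - 14/5,39/7 , 94,170, 270,  333,490,694,734]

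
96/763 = 96/763 = 0.13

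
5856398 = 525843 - -5330555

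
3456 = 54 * 64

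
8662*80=692960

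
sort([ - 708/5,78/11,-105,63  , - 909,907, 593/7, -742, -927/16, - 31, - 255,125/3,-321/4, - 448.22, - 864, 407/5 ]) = [-909, - 864, - 742, - 448.22,-255,-708/5,  -  105, - 321/4,-927/16,-31,78/11,125/3,63, 407/5, 593/7,907 ]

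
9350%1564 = 1530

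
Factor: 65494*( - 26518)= - 1736769892= - 2^2*11^1 * 13^1*229^1*13259^1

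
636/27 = 23+5/9 = 23.56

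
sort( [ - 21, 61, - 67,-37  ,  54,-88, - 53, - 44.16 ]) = [ - 88, - 67, - 53,-44.16,-37,-21, 54, 61] 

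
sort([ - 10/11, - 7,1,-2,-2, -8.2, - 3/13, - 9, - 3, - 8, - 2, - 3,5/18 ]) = [ - 9,-8.2,-8,-7, - 3, - 3, -2, - 2, - 2,  -  10/11, - 3/13, 5/18, 1]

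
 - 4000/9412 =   -  1 + 1353/2353 = -  0.42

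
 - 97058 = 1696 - 98754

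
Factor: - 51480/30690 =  - 2^2*13^1*31^( - 1) = - 52/31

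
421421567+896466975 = 1317888542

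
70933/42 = 70933/42 = 1688.88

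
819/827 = 819/827 = 0.99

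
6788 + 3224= 10012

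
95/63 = 1 + 32/63=   1.51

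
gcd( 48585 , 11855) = 5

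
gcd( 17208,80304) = 5736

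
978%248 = 234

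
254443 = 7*36349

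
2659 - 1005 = 1654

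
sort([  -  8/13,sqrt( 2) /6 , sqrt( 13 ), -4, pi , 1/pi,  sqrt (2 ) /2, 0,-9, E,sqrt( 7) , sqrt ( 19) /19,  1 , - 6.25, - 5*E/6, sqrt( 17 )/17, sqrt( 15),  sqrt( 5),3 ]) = [ - 9, - 6.25, - 4,  -  5*E/6, - 8/13, 0,sqrt(19) /19,sqrt(2)/6,  sqrt(17 ) /17,  1/pi , sqrt( 2)/2,1,sqrt( 5 ),sqrt (7), E, 3,pi, sqrt( 13),sqrt( 15 )] 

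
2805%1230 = 345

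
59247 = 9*6583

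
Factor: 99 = 3^2*11^1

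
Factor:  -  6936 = - 2^3*3^1*17^2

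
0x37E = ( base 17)31a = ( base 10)894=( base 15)3E9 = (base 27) 163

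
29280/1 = 29280 = 29280.00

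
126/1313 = 126/1313 = 0.10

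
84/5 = 16 + 4/5 = 16.80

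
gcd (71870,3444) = 2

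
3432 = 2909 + 523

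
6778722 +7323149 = 14101871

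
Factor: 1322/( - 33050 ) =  - 5^( - 2 ) = -1/25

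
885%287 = 24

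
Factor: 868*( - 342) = -296856  =  -2^3 * 3^2 * 7^1*19^1*31^1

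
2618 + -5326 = - 2708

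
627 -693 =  - 66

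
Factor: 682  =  2^1*11^1*31^1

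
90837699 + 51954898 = 142792597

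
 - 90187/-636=141+511/636 = 141.80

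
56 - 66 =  - 10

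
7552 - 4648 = 2904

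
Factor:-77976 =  - 2^3*3^3*19^2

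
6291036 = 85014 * 74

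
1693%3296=1693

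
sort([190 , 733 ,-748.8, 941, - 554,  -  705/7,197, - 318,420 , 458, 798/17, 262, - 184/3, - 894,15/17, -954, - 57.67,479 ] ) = [ - 954  , - 894, - 748.8, - 554, - 318, - 705/7 ,  -  184/3, - 57.67, 15/17 , 798/17, 190,  197  ,  262,420, 458,  479,733, 941 ] 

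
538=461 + 77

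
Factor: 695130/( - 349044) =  - 235/118 = - 2^( - 1)*5^1*47^1*59^(  -  1) 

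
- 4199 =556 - 4755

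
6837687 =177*38631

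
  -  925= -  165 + - 760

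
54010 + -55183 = - 1173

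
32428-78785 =-46357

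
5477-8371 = - 2894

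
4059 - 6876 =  - 2817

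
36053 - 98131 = -62078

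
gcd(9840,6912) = 48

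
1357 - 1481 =-124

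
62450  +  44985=107435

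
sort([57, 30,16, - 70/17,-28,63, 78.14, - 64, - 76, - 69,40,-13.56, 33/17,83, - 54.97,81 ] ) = [ - 76, - 69, - 64,-54.97, - 28, - 13.56,  -  70/17,33/17,16,30, 40,57,63, 78.14,81,  83 ] 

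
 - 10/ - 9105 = 2/1821  =  0.00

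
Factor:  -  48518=-2^1*17^1*1427^1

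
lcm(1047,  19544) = 58632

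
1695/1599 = 1 + 32/533 = 1.06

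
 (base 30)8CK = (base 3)101101202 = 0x1d9c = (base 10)7580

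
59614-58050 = 1564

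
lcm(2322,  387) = 2322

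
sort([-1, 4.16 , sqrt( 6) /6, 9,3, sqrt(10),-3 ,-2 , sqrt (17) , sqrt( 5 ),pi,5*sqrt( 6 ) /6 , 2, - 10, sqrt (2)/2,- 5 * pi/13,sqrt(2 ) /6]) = [-10,  -  3 , -2, - 5*pi/13, - 1,sqrt(2 )/6 , sqrt( 6)/6,  sqrt ( 2)/2 , 2 , 5*sqrt (6)/6,sqrt(5 ),3, pi, sqrt(10 ) , sqrt (17 ), 4.16, 9 ] 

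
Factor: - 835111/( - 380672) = 2^( - 8 )*193^1*1487^( - 1 )*4327^1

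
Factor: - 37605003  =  -3^1*17^1*737353^1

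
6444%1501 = 440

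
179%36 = 35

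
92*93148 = 8569616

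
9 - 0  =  9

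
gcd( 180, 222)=6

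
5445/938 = 5445/938 = 5.80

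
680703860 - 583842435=96861425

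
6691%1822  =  1225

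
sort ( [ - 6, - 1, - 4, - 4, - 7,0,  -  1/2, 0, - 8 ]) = [ - 8, - 7, - 6, - 4,-4, - 1, - 1/2, 0,  0 ]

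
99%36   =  27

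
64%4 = 0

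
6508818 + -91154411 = -84645593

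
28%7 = 0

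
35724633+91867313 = 127591946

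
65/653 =65/653  =  0.10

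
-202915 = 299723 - 502638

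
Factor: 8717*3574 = 31154558= 2^1*23^1*379^1*1787^1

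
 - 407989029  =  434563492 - 842552521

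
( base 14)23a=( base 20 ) 124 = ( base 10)444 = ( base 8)674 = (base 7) 1203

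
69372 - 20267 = 49105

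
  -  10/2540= - 1/254  =  -0.00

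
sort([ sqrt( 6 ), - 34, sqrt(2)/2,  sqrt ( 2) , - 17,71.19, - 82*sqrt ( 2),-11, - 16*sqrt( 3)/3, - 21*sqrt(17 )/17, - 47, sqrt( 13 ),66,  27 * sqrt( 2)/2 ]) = [ - 82*sqrt( 2 ), - 47,  -  34, - 17,-11,-16 *sqrt(3 )/3, - 21*sqrt(17) /17,sqrt(2)/2,sqrt(2 ),sqrt(6 ), sqrt(13 ) , 27*sqrt(2)/2,66,71.19 ]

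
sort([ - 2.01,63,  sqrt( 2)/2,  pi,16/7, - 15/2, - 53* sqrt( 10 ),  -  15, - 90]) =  [ - 53*sqrt(10),-90,  -  15, - 15/2, - 2.01 , sqrt(2)/2,16/7,pi, 63]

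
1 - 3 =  - 2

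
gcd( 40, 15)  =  5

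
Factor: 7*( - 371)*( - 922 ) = 2394434=2^1*7^2*53^1*461^1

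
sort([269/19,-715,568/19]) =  [-715,  269/19,568/19]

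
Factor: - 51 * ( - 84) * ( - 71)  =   - 2^2*3^2* 7^1*17^1*71^1 = - 304164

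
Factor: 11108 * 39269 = 2^2*107^1*367^1*2777^1 = 436200052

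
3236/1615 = 3236/1615 = 2.00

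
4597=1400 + 3197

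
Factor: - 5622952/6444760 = -5^( - 1 )*7^( - 1 )*23017^(-1)*702869^1 = - 702869/805595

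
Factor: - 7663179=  -3^1*313^1*8161^1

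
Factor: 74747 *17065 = 5^1*3413^1*74747^1  =  1275557555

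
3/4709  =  3/4709 = 0.00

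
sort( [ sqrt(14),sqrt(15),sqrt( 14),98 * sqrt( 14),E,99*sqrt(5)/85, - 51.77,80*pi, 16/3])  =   [-51.77, 99*sqrt( 5)/85,E,sqrt (14),sqrt( 14 ),sqrt(15),16/3,80 * pi,98*sqrt( 14) ]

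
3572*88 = 314336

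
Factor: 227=227^1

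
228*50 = 11400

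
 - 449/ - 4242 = 449/4242=0.11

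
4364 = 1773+2591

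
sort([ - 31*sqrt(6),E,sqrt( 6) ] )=[-31*sqrt( 6 ),sqrt(6),E]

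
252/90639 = 28/10071=0.00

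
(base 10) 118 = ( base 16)76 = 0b1110110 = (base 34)3G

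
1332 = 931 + 401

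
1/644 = 1/644 = 0.00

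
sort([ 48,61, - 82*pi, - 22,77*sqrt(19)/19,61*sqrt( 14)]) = [ - 82 * pi, - 22,77*sqrt( 19)/19,48,61, 61*sqrt( 14)]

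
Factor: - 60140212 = -2^2*11^1*977^1*1399^1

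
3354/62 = 54 + 3/31 =54.10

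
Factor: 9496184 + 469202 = 2^1*19^1*29^1*9043^1 = 9965386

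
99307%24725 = 407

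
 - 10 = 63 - 73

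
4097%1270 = 287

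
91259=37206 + 54053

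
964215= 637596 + 326619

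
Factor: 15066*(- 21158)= - 2^2*3^5*31^1*71^1*149^1 =- 318766428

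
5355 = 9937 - 4582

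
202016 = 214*944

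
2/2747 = 2/2747  =  0.00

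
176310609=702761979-526451370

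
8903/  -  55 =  - 8903/55=- 161.87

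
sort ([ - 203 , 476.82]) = [-203,476.82]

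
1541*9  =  13869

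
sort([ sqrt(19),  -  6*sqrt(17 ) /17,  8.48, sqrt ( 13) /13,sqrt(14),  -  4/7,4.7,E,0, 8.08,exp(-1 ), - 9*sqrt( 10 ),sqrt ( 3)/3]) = [ - 9* sqrt( 10),-6*sqrt( 17) /17, - 4/7, 0, sqrt( 13) /13, exp( - 1), sqrt(3 ) /3, E,sqrt(14), sqrt ( 19),4.7  ,  8.08, 8.48]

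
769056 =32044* 24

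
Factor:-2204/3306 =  - 2^1*3^(  -  1 ) = -2/3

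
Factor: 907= 907^1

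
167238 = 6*27873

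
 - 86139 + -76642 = -162781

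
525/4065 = 35/271 = 0.13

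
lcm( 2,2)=2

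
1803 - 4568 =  - 2765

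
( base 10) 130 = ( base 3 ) 11211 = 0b10000010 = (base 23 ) 5F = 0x82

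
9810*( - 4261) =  - 41800410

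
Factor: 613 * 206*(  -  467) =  - 2^1*103^1*467^1*613^1 = - 58971826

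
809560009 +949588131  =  1759148140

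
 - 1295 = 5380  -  6675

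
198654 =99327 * 2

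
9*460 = 4140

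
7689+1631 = 9320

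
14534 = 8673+5861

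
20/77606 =10/38803 = 0.00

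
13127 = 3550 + 9577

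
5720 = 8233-2513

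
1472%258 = 182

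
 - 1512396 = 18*(-84022 ) 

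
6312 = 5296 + 1016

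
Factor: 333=3^2*37^1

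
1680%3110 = 1680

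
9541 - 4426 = 5115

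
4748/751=4748/751 = 6.32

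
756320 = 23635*32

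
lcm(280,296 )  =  10360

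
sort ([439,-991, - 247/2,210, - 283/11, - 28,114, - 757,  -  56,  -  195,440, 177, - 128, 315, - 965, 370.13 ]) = [ - 991, - 965,- 757, - 195,-128, - 247/2, - 56, - 28, - 283/11,114, 177,210, 315,370.13,439, 440]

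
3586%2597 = 989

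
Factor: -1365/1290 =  -91/86 = -2^(-1)* 7^1 * 13^1*43^( - 1) 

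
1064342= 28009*38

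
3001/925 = 3+226/925 = 3.24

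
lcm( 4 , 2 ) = 4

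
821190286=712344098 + 108846188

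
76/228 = 1/3 = 0.33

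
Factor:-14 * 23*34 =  - 10948 = - 2^2*7^1*17^1*23^1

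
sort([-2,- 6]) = [ - 6,- 2 ]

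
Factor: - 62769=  -3^1 * 7^3 * 61^1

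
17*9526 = 161942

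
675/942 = 225/314 = 0.72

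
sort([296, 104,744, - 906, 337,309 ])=[ - 906, 104, 296 , 309, 337,744 ] 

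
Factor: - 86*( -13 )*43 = 48074 = 2^1*13^1*43^2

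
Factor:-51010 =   -  2^1 *5^1  *  5101^1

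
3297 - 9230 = -5933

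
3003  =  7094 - 4091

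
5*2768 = 13840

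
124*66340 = 8226160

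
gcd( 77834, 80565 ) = 1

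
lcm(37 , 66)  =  2442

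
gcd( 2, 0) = 2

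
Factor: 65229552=2^4 * 3^2*452983^1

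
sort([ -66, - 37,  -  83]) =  [ - 83, - 66,-37 ] 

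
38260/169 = 38260/169 = 226.39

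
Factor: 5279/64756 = 2^( - 2 )*5279^1*16189^( - 1 )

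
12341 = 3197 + 9144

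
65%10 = 5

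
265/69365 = 53/13873 = 0.00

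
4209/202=4209/202 = 20.84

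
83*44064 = 3657312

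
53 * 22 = 1166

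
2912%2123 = 789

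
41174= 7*5882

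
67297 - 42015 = 25282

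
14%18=14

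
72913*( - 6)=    - 437478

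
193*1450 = 279850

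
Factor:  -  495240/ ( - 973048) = 61905/121631 =3^1*5^1*4127^1*121631^(-1)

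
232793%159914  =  72879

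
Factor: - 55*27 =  - 1485 = - 3^3*5^1 * 11^1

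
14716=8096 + 6620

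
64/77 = 64/77  =  0.83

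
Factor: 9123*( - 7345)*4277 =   -  286595076495= - 3^1*5^1*7^1*13^2*47^1*113^1*3041^1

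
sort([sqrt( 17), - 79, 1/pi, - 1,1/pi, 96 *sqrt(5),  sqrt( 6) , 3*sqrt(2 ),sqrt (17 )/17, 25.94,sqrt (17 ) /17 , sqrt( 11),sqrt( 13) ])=[  -  79 ,- 1,sqrt(17)/17,sqrt( 17 ) /17 , 1/pi,1/pi , sqrt(6),sqrt( 11), sqrt( 13 ),sqrt(17), 3*sqrt (2),25.94 , 96*sqrt(5) ] 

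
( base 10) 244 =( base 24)a4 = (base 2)11110100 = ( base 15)114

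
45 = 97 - 52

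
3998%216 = 110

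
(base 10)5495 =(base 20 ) def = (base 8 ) 12567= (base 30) 635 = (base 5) 133440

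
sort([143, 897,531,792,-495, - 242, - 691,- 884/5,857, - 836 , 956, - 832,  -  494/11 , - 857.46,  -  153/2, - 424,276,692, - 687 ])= [-857.46, - 836,  -  832, - 691, - 687, - 495, - 424, - 242,  -  884/5,-153/2, - 494/11 , 143,  276,531,692,792,  857, 897 , 956]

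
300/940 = 15/47 = 0.32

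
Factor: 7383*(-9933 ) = - 73335339 = - 3^2 *7^1*11^1*23^1*43^1*107^1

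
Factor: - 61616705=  - 5^1 * 617^1*19973^1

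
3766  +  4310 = 8076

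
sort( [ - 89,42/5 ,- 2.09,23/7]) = [ - 89 ,  -  2.09,  23/7 , 42/5 ] 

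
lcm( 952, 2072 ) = 35224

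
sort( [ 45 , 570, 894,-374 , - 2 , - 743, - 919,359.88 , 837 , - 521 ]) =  [ - 919, - 743, - 521, - 374 , - 2, 45,359.88, 570,837, 894 ] 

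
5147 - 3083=2064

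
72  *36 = 2592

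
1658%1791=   1658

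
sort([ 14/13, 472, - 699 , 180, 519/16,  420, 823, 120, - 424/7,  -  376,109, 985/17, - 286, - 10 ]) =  [ - 699,-376, - 286,  -  424/7,  -  10,14/13, 519/16, 985/17, 109,120,180, 420, 472, 823 ]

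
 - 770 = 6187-6957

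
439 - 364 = 75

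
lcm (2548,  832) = 40768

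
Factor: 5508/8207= 2^2*3^4*17^1 *29^(  -  1 )  *  283^( - 1)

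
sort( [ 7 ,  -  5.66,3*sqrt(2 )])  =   [ - 5.66, 3*sqrt(2 ),7]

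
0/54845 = 0 = 0.00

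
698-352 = 346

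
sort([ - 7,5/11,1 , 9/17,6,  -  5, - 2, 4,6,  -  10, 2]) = [-10, - 7, - 5, - 2,5/11,9/17,1,2, 4, 6,  6 ]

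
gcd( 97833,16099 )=1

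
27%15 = 12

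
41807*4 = 167228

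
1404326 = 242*5803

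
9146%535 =51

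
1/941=1/941 = 0.00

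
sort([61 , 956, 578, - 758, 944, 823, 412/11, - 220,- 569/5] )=[ - 758, - 220,-569/5, 412/11,61, 578, 823 , 944, 956]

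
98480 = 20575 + 77905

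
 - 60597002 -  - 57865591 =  - 2731411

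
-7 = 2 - 9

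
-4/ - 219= 4/219 = 0.02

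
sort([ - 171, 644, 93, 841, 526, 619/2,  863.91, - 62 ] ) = [ - 171, - 62 , 93,619/2, 526, 644, 841, 863.91]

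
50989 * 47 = 2396483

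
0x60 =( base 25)3l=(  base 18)56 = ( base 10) 96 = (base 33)2U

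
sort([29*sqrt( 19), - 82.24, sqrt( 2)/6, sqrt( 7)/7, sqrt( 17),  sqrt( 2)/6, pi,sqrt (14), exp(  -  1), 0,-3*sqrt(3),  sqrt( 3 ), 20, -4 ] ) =[  -  82.24, - 3*sqrt( 3) , - 4,0, sqrt( 2) /6, sqrt(2)/6, exp(-1), sqrt(7)/7,sqrt( 3), pi, sqrt( 14 ),sqrt( 17), 20,29*sqrt ( 19)]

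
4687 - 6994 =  - 2307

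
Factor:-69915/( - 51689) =3^1*5^1*11^(- 1 )*37^ ( - 1) * 59^1*79^1*127^( - 1 ) 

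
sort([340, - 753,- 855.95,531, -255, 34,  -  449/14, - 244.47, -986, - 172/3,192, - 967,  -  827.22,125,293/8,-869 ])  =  [  -  986,-967 , - 869,  -  855.95, -827.22,-753, - 255,- 244.47, -172/3 , -449/14,34,293/8,125,  192, 340,531 ]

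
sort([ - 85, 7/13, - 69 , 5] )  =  [- 85, - 69, 7/13,5 ]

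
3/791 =3/791 = 0.00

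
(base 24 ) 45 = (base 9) 122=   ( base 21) 4h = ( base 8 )145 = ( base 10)101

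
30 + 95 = 125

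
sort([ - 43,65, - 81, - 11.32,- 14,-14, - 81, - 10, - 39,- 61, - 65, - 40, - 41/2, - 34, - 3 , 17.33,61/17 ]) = [-81, - 81, - 65, - 61, - 43, - 40, - 39, - 34, - 41/2, - 14, - 14,  -  11.32, - 10, - 3, 61/17, 17.33, 65 ]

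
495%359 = 136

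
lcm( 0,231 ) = 0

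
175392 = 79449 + 95943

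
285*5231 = 1490835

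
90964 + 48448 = 139412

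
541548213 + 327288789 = 868837002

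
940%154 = 16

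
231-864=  - 633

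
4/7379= 4/7379 = 0.00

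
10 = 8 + 2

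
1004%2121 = 1004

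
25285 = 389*65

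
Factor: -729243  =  - 3^5*3001^1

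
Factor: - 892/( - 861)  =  2^2*3^( - 1) *7^(  -  1)*41^( - 1)*223^1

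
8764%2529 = 1177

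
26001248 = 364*71432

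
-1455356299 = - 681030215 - 774326084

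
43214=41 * 1054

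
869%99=77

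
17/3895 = 17/3895 = 0.00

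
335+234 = 569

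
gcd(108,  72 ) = 36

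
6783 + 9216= 15999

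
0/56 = 0 = 0.00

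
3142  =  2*1571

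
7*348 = 2436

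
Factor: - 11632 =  - 2^4*727^1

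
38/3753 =38/3753 = 0.01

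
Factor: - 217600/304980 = -2^7 * 3^( - 1 ) *5^1  *13^( - 1)*23^( - 1) = - 640/897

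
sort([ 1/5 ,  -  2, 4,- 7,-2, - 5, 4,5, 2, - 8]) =[ - 8,  -  7, - 5, - 2, - 2,1/5, 2,4, 4,5]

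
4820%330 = 200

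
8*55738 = 445904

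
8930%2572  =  1214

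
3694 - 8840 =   -  5146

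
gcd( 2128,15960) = 1064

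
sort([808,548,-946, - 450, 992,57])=[ - 946 , -450, 57,548, 808,  992]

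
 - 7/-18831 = 7/18831 = 0.00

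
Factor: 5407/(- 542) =-2^( - 1 )*271^(-1 )*5407^1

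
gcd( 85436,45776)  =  4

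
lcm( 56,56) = 56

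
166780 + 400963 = 567743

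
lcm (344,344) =344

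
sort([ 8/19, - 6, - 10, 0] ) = [ - 10,-6, 0,8/19]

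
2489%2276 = 213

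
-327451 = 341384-668835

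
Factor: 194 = 2^1*97^1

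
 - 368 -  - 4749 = 4381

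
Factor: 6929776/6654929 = 2^4*7^2*1973^( - 1 )*3373^( - 1 )*8839^1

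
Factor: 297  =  3^3 *11^1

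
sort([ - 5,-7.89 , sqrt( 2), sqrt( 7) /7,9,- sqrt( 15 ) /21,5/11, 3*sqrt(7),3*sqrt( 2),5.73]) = [-7.89,-5,-sqrt( 15)/21,sqrt (7)/7,5/11, sqrt(2), 3*sqrt( 2 ), 5.73, 3*sqrt(7 ),9] 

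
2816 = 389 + 2427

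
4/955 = 4/955 = 0.00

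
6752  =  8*844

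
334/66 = 5+2/33 = 5.06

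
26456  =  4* 6614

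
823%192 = 55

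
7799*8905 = 69450095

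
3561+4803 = 8364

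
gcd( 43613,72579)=1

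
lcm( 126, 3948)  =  11844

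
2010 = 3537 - 1527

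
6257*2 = 12514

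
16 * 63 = 1008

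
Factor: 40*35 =1400 = 2^3 * 5^2*7^1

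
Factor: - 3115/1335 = -7/3 = - 3^(- 1)*7^1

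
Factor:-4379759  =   - 4379759^1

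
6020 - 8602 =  - 2582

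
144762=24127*6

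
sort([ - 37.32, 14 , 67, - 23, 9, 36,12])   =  [- 37.32, - 23, 9,12, 14, 36, 67]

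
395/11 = 35 + 10/11 = 35.91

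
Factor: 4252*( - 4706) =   -  20009912 = - 2^3*13^1*181^1*1063^1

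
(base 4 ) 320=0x38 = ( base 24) 28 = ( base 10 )56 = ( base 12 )48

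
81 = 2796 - 2715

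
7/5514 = 7/5514 = 0.00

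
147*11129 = 1635963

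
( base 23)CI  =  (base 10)294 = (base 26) b8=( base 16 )126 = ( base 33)8u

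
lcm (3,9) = 9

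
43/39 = 43/39=1.10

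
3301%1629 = 43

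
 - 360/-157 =360/157 = 2.29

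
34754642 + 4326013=39080655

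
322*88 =28336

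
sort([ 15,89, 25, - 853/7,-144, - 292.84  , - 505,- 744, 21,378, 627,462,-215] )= [ -744, - 505, - 292.84, -215,- 144,-853/7,15, 21,  25,  89, 378, 462, 627]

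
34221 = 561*61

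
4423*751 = 3321673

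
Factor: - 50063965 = - 5^1 *7^1*191^1 * 7489^1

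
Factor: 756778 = 2^1 * 11^1 * 41^1 * 839^1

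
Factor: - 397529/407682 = - 2^ ( - 1)*3^ (- 2) * 29^( - 1)*509^1 = -509/522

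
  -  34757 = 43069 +  -  77826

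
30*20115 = 603450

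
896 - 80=816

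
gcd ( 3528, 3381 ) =147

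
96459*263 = 25368717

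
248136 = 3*82712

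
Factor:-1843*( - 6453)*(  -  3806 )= - 45264297474 = - 2^1*3^3*11^1*19^1* 97^1*173^1*239^1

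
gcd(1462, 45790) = 2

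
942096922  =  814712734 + 127384188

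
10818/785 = 13 + 613/785 = 13.78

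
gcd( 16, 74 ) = 2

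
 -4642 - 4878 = -9520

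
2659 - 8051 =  - 5392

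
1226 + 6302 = 7528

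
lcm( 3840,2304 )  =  11520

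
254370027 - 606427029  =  -352057002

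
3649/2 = 1824  +  1/2 = 1824.50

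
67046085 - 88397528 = - 21351443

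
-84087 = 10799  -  94886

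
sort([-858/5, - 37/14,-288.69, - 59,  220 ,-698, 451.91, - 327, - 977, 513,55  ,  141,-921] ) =[ - 977,- 921 ,-698, - 327, - 288.69, - 858/5, - 59,-37/14, 55,141,220, 451.91, 513 ]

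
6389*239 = 1526971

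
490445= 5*98089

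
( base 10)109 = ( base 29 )3M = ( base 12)91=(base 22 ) 4l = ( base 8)155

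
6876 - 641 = 6235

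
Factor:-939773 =  -  939773^1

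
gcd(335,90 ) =5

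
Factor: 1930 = 2^1*5^1*193^1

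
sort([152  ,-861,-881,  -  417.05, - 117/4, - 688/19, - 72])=[ - 881, - 861, - 417.05, - 72, - 688/19,  -  117/4, 152]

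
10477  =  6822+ 3655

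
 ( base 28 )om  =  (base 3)221201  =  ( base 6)3114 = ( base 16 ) 2B6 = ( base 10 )694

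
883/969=883/969 = 0.91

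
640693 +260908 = 901601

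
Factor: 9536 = 2^6*149^1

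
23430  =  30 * 781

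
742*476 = 353192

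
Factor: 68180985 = 3^2*5^1 * 709^1*2137^1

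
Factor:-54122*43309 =-2343969698 = - 2^1*7^1 *23^1*269^1*27061^1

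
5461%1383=1312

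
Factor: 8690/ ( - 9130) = -79/83 =- 79^1 * 83^ (- 1) 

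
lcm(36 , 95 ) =3420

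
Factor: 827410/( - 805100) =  - 2^ ( - 1)*5^( - 1)*83^( - 1 )*853^1 = - 853/830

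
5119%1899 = 1321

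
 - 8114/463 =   -  18 + 220/463 = - 17.52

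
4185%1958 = 269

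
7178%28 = 10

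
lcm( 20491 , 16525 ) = 512275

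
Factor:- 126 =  - 2^1*3^2 *7^1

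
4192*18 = 75456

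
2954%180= 74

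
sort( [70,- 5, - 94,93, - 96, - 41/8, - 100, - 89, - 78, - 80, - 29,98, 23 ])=[ - 100, - 96, - 94, - 89, - 80, - 78,- 29, - 41/8, - 5,23,70,93, 98 ]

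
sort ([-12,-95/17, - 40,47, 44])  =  [ - 40 ,-12,  -  95/17, 44,47]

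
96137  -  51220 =44917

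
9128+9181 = 18309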